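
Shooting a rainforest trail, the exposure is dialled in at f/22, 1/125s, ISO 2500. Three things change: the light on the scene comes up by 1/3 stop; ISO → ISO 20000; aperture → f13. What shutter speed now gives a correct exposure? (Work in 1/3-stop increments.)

Scene light: 1/3 stop brighter.
ISO: 2500 → 3200 → 4000 → 5000 → 6400 → 8000 → 10000 → 12800 → 16000 → 20000 — 3 stops raised (brighter).
Aperture: f/22 → f/20 → f/18 → f/16 → f/14 → f/13 — 1 2/3 stops wider (brighter).
Net so far: 5 stops brighter. Shutter speed: 1/125 → 1/160 → 1/200 → 1/250 → 1/320 → 1/400 → 1/500 → 1/640 → 1/800 → 1/1000 → 1/1250 → 1/1600 → 1/2000 → 1/2500 → 1/3200 → 1/4000.

1/4000s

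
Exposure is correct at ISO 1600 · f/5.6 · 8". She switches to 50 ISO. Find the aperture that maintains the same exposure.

f/1.0

ISO: 1600 → 800 → 400 → 200 → 100 → 50 — 5 stops lower (darker).
Need 5 stops brighter from the aperture: f/5.6 → f/4 → f/2.8 → f/2 → f/1.4 → f/1.0.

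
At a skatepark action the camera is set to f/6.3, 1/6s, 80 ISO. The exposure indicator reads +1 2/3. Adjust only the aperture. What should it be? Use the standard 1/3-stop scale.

Overexposed by 1 2/3 stops → need 1 2/3 stops darker.
Aperture: f/6.3 → f/7.1 → f/8 → f/9 → f/10 → f/11.

f/11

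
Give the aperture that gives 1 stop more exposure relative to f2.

f/1.4

Aperture: f/2 → f/1.4 — 1 stop opened up (brighter).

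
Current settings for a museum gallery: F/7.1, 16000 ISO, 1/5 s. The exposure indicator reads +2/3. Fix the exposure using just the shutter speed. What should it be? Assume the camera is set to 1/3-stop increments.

1/8s

Overexposed by 2/3 stop → need 2/3 stop darker.
Shutter speed: 1/5 → 1/6 → 1/8.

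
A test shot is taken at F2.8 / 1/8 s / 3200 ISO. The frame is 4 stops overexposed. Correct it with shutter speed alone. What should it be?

Overexposed by 4 stops → need 4 stops darker.
Shutter speed: 1/8 → 1/15 → 1/30 → 1/60 → 1/125.

1/125s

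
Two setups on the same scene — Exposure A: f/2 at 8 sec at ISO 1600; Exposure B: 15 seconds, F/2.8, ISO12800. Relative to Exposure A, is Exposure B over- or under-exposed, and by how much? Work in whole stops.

3 stops brighter

Aperture: f/2 → f/2.8 — 1 stop narrower (darker).
Shutter speed: 8 → 15 — 1 stop slower (brighter).
ISO: 1600 → 3200 → 6400 → 12800 — 3 stops raised (brighter).
Net: −1 +1 +3 = +3 stops.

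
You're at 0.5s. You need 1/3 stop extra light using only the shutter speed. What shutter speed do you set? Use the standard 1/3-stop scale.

Shutter speed: 0.5 → 0.6 — 1/3 stop longer (brighter).

0.6 s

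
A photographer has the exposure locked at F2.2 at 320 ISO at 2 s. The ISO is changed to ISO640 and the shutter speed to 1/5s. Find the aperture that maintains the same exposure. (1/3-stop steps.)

ISO: 320 → 400 → 500 → 640 — 1 stop higher (brighter).
Shutter speed: 2 → 1.6 → 1.3 → 1 → 0.8 → 0.6 → 0.5 → 0.4 → 0.3 → 1/4 → 1/5 — 3 1/3 stops faster (darker).
Net change so far: 2 1/3 stops darker. Offset with the aperture: f/2.2 → f/2 → f/1.8 → f/1.6 → f/1.4 → f/1.2 → f/1.1 → f/1.0.

f/1.0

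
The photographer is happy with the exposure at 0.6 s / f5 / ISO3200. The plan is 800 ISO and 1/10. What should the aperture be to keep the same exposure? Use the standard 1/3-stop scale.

ISO: 3200 → 2500 → 2000 → 1600 → 1250 → 1000 → 800 — 2 stops lower (darker).
Shutter speed: 0.6 → 0.5 → 0.4 → 0.3 → 1/4 → 1/5 → 1/6 → 1/8 → 1/10 — 2 2/3 stops faster (darker).
Net change so far: 4 2/3 stops darker. Offset with the aperture: f/5 → f/4.5 → f/4 → f/3.5 → f/3.2 → f/2.8 → f/2.5 → f/2.2 → f/2 → f/1.8 → f/1.6 → f/1.4 → f/1.2 → f/1.1 → f/1.0.

f/1.0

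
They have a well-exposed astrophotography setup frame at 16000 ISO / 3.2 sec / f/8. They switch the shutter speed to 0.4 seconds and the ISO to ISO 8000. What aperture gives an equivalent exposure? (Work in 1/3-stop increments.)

Shutter speed: 3.2 → 2.5 → 2 → 1.6 → 1.3 → 1 → 0.8 → 0.6 → 0.5 → 0.4 — 3 stops faster (darker).
ISO: 16000 → 12800 → 10000 → 8000 — 1 stop dropped (darker).
Net change so far: 4 stops darker. Offset with the aperture: f/8 → f/7.1 → f/6.3 → f/5.6 → f/5 → f/4.5 → f/4 → f/3.5 → f/3.2 → f/2.8 → f/2.5 → f/2.2 → f/2.

f/2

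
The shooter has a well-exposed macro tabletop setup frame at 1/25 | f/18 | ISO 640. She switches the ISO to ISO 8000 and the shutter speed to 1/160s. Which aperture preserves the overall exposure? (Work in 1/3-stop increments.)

ISO: 640 → 800 → 1000 → 1250 → 1600 → 2000 → 2500 → 3200 → 4000 → 5000 → 6400 → 8000 — 3 2/3 stops raised (brighter).
Shutter speed: 1/25 → 1/30 → 1/40 → 1/50 → 1/60 → 1/80 → 1/100 → 1/125 → 1/160 — 2 2/3 stops shorter (darker).
Net change so far: 1 stop brighter. Offset with the aperture: f/18 → f/20 → f/22 → f/25.

f/25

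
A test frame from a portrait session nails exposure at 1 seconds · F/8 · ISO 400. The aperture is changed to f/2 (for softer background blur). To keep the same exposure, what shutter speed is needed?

1/15s

Aperture: f/8 → f/5.6 → f/4 → f/2.8 → f/2 — 4 stops opened up (brighter).
Need 4 stops darker from the shutter speed: 1 → 1/2 → 1/4 → 1/8 → 1/15.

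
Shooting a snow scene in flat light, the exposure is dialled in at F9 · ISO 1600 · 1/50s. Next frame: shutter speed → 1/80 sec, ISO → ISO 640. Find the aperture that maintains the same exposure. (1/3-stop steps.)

f/4.5

Shutter speed: 1/50 → 1/60 → 1/80 — 2/3 stop shorter (darker).
ISO: 1600 → 1250 → 1000 → 800 → 640 — 1 1/3 stops dropped (darker).
Net change so far: 2 stops darker. Offset with the aperture: f/9 → f/8 → f/7.1 → f/6.3 → f/5.6 → f/5 → f/4.5.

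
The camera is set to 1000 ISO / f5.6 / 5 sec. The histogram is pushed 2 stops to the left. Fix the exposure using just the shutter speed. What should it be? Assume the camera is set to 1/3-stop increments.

20 s

Underexposed by 2 stops → need 2 stops brighter.
Shutter speed: 5 → 6 → 8 → 10 → 13 → 15 → 20.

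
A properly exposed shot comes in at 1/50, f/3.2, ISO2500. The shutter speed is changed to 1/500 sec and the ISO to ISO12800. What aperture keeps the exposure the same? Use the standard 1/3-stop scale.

Shutter speed: 1/50 → 1/60 → 1/80 → 1/100 → 1/125 → 1/160 → 1/200 → 1/250 → 1/320 → 1/400 → 1/500 — 3 1/3 stops faster (darker).
ISO: 2500 → 3200 → 4000 → 5000 → 6400 → 8000 → 10000 → 12800 — 2 1/3 stops raised (brighter).
Net change so far: 1 stop darker. Offset with the aperture: f/3.2 → f/2.8 → f/2.5 → f/2.2.

f/2.2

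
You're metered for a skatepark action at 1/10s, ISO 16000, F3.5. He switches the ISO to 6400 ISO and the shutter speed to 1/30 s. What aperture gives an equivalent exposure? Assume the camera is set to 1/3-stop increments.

f/1.2

ISO: 16000 → 12800 → 10000 → 8000 → 6400 — 1 1/3 stops dropped (darker).
Shutter speed: 1/10 → 1/13 → 1/15 → 1/20 → 1/25 → 1/30 — 1 2/3 stops shorter (darker).
Net change so far: 3 stops darker. Offset with the aperture: f/3.5 → f/3.2 → f/2.8 → f/2.5 → f/2.2 → f/2 → f/1.8 → f/1.6 → f/1.4 → f/1.2.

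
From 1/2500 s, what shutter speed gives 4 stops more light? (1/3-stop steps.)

1/160s

Shutter speed: 1/2500 → 1/2000 → 1/1600 → 1/1250 → 1/1000 → 1/800 → 1/640 → 1/500 → 1/400 → 1/320 → 1/250 → 1/200 → 1/160 — 4 stops longer (brighter).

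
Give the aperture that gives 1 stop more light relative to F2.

Aperture: f/2 → f/1.4 — 1 stop larger aperture (brighter).

f/1.4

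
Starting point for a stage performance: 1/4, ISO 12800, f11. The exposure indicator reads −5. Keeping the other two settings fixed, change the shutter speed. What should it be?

8 s

Underexposed by 5 stops → need 5 stops brighter.
Shutter speed: 1/4 → 1/2 → 1 → 2 → 4 → 8.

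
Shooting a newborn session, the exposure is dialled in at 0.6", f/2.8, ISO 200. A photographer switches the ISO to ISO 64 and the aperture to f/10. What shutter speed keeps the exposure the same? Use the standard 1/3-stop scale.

ISO: 200 → 160 → 125 → 100 → 80 → 64 — 1 2/3 stops dropped (darker).
Aperture: f/2.8 → f/3.2 → f/3.5 → f/4 → f/4.5 → f/5 → f/5.6 → f/6.3 → f/7.1 → f/8 → f/9 → f/10 — 3 2/3 stops stopped down (darker).
Net change so far: 5 1/3 stops darker. Offset with the shutter speed: 0.6 → 0.8 → 1 → 1.3 → 1.6 → 2 → 2.5 → 3.2 → 4 → 5 → 6 → 8 → 10 → 13 → 15 → 20 → 25.

25 s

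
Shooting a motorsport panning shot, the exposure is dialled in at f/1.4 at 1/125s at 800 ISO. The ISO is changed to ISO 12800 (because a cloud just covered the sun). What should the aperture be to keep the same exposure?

f/5.6

ISO: 800 → 1600 → 3200 → 6400 → 12800 — 4 stops higher (brighter).
Need 4 stops darker from the aperture: f/1.4 → f/2 → f/2.8 → f/4 → f/5.6.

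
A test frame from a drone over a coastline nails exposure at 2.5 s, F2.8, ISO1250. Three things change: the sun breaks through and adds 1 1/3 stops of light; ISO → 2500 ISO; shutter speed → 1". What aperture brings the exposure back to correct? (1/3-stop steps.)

f/4

Scene light: 1 1/3 stops brighter.
ISO: 1250 → 1600 → 2000 → 2500 — 1 stop raised (brighter).
Shutter speed: 2.5 → 2 → 1.6 → 1.3 → 1 — 1 1/3 stops faster (darker).
Net so far: 1 stop brighter. Aperture: f/2.8 → f/3.2 → f/3.5 → f/4.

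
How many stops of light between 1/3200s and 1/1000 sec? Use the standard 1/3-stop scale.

1 2/3 stops

1/3200 → 1/2500 → 1/2000 → 1/1600 → 1/1250 → 1/1000 — count the steps: 5 third-stops = 1 2/3 stops.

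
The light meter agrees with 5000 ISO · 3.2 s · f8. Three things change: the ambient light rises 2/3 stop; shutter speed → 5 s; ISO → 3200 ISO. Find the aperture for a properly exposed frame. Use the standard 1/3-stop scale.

f/10

Scene light: 2/3 stop brighter.
Shutter speed: 3.2 → 4 → 5 — 2/3 stop longer (brighter).
ISO: 5000 → 4000 → 3200 — 2/3 stop dropped (darker).
Net so far: 2/3 stop brighter. Aperture: f/8 → f/9 → f/10.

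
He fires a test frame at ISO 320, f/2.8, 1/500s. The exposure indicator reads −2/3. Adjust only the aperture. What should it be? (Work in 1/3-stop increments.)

Underexposed by 2/3 stop → need 2/3 stop brighter.
Aperture: f/2.8 → f/2.5 → f/2.2.

f/2.2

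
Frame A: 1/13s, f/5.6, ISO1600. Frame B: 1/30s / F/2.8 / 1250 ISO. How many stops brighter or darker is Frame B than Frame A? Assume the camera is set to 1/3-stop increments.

1/3 stop brighter

Aperture: f/5.6 → f/5 → f/4.5 → f/4 → f/3.5 → f/3.2 → f/2.8 — 2 stops opened up (brighter).
Shutter speed: 1/13 → 1/15 → 1/20 → 1/25 → 1/30 — 1 1/3 stops shorter (darker).
ISO: 1600 → 1250 — 1/3 stop dropped (darker).
Net: +2 −1 1/3 −1/3 = +1/3 stops.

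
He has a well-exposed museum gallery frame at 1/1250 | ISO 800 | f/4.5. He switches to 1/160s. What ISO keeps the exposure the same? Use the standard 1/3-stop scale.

ISO 100

Shutter speed: 1/1250 → 1/1000 → 1/800 → 1/640 → 1/500 → 1/400 → 1/320 → 1/250 → 1/200 → 1/160 — 3 stops slower (brighter).
Need 3 stops darker from the ISO: 800 → 640 → 500 → 400 → 320 → 250 → 200 → 160 → 125 → 100.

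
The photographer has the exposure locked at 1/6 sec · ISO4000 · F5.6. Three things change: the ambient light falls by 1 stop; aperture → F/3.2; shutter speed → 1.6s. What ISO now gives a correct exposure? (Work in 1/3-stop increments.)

ISO 250

Scene light: 1 stop darker.
Aperture: f/5.6 → f/5 → f/4.5 → f/4 → f/3.5 → f/3.2 — 1 2/3 stops larger aperture (brighter).
Shutter speed: 1/6 → 1/5 → 1/4 → 0.3 → 0.4 → 0.5 → 0.6 → 0.8 → 1 → 1.3 → 1.6 — 3 1/3 stops longer (brighter).
Net so far: 4 stops brighter. ISO: 4000 → 3200 → 2500 → 2000 → 1600 → 1250 → 1000 → 800 → 640 → 500 → 400 → 320 → 250.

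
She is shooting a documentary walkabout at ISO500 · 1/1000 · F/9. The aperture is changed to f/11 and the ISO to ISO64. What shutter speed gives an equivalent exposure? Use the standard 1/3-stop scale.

1/80s

Aperture: f/9 → f/10 → f/11 — 2/3 stop stopped down (darker).
ISO: 500 → 400 → 320 → 250 → 200 → 160 → 125 → 100 → 80 → 64 — 3 stops dropped (darker).
Net change so far: 3 2/3 stops darker. Offset with the shutter speed: 1/1000 → 1/800 → 1/640 → 1/500 → 1/400 → 1/320 → 1/250 → 1/200 → 1/160 → 1/125 → 1/100 → 1/80.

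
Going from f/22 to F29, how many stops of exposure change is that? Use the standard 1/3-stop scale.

2/3 stop

f/22 → f/25 → f/29 — count the steps: 2 third-stops = 2/3 stop.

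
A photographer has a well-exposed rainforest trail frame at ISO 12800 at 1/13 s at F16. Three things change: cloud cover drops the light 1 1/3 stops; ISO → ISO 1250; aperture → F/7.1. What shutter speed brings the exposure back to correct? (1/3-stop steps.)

0.4 s

Scene light: 1 1/3 stops darker.
ISO: 12800 → 10000 → 8000 → 6400 → 5000 → 4000 → 3200 → 2500 → 2000 → 1600 → 1250 — 3 1/3 stops lower (darker).
Aperture: f/16 → f/14 → f/13 → f/11 → f/10 → f/9 → f/8 → f/7.1 — 2 1/3 stops wider (brighter).
Net so far: 2 1/3 stops darker. Shutter speed: 1/13 → 1/10 → 1/8 → 1/6 → 1/5 → 1/4 → 0.3 → 0.4.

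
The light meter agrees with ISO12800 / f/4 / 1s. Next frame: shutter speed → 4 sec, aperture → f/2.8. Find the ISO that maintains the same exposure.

ISO 1600

Shutter speed: 1 → 2 → 4 — 2 stops slower (brighter).
Aperture: f/4 → f/2.8 — 1 stop opened up (brighter).
Net change so far: 3 stops brighter. Offset with the ISO: 12800 → 6400 → 3200 → 1600.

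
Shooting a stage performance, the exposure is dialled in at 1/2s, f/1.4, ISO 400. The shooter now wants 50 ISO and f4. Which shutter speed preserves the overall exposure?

ISO: 400 → 200 → 100 → 50 — 3 stops lower (darker).
Aperture: f/1.4 → f/2 → f/2.8 → f/4 — 3 stops smaller aperture (darker).
Net change so far: 6 stops darker. Offset with the shutter speed: 1/2 → 1 → 2 → 4 → 8 → 15 → 30.

30 s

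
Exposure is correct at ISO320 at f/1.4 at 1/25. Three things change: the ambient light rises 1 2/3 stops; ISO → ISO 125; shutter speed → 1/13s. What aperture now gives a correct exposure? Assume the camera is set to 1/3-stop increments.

f/2.2

Scene light: 1 2/3 stops brighter.
ISO: 320 → 250 → 200 → 160 → 125 — 1 1/3 stops dropped (darker).
Shutter speed: 1/25 → 1/20 → 1/15 → 1/13 — 1 stop longer (brighter).
Net so far: 1 1/3 stops brighter. Aperture: f/1.4 → f/1.6 → f/1.8 → f/2 → f/2.2.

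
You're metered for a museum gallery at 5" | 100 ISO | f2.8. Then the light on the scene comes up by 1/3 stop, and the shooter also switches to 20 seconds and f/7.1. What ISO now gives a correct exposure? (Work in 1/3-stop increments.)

Scene light: 1/3 stop brighter.
Shutter speed: 5 → 6 → 8 → 10 → 13 → 15 → 20 — 2 stops longer (brighter).
Aperture: f/2.8 → f/3.2 → f/3.5 → f/4 → f/4.5 → f/5 → f/5.6 → f/6.3 → f/7.1 — 2 2/3 stops narrower (darker).
Net so far: 1/3 stop darker. ISO: 100 → 125.

ISO 125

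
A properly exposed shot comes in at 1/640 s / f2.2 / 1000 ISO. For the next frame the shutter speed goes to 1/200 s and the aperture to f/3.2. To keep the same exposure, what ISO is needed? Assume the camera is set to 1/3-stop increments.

Shutter speed: 1/640 → 1/500 → 1/400 → 1/320 → 1/250 → 1/200 — 1 2/3 stops longer (brighter).
Aperture: f/2.2 → f/2.5 → f/2.8 → f/3.2 — 1 stop narrower (darker).
Net change so far: 2/3 stop brighter. Offset with the ISO: 1000 → 800 → 640.

ISO 640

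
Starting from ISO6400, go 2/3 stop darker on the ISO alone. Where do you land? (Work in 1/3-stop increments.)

ISO 4000

ISO: 6400 → 5000 → 4000 — 2/3 stop lower (darker).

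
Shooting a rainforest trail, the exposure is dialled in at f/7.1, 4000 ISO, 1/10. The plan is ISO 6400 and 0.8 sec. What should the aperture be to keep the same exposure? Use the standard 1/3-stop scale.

ISO: 4000 → 5000 → 6400 — 2/3 stop higher (brighter).
Shutter speed: 1/10 → 1/8 → 1/6 → 1/5 → 1/4 → 0.3 → 0.4 → 0.5 → 0.6 → 0.8 — 3 stops longer (brighter).
Net change so far: 3 2/3 stops brighter. Offset with the aperture: f/7.1 → f/8 → f/9 → f/10 → f/11 → f/13 → f/14 → f/16 → f/18 → f/20 → f/22 → f/25.

f/25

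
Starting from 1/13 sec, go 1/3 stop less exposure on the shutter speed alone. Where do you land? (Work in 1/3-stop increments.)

Shutter speed: 1/13 → 1/15 — 1/3 stop shorter (darker).

1/15s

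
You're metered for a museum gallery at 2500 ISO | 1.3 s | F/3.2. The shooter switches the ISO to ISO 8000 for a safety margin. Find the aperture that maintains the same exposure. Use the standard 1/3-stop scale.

ISO: 2500 → 3200 → 4000 → 5000 → 6400 → 8000 — 1 2/3 stops raised (brighter).
Need 1 2/3 stops darker from the aperture: f/3.2 → f/3.5 → f/4 → f/4.5 → f/5 → f/5.6.

f/5.6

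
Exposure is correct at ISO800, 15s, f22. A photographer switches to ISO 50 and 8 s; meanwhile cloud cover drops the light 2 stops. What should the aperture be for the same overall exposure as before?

Scene light: 2 stops darker.
ISO: 800 → 400 → 200 → 100 → 50 — 4 stops dropped (darker).
Shutter speed: 15 → 8 — 1 stop faster (darker).
Net so far: 7 stops darker. Aperture: f/22 → f/16 → f/11 → f/8 → f/5.6 → f/4 → f/2.8 → f/2.

f/2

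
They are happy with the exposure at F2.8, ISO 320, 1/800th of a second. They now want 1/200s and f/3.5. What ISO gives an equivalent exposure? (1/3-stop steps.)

Shutter speed: 1/800 → 1/640 → 1/500 → 1/400 → 1/320 → 1/250 → 1/200 — 2 stops slower (brighter).
Aperture: f/2.8 → f/3.2 → f/3.5 — 2/3 stop smaller aperture (darker).
Net change so far: 1 1/3 stops brighter. Offset with the ISO: 320 → 250 → 200 → 160 → 125.

ISO 125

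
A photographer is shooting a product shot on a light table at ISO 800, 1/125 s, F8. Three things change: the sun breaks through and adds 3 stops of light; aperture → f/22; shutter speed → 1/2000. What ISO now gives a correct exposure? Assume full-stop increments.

Scene light: 3 stops brighter.
Aperture: f/8 → f/11 → f/16 → f/22 — 3 stops narrower (darker).
Shutter speed: 1/125 → 1/250 → 1/500 → 1/1000 → 1/2000 — 4 stops shorter (darker).
Net so far: 4 stops darker. ISO: 800 → 1600 → 3200 → 6400 → 12800.

ISO 12800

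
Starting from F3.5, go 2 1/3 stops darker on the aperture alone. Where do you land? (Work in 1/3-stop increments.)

f/8

Aperture: f/3.5 → f/4 → f/4.5 → f/5 → f/5.6 → f/6.3 → f/7.1 → f/8 — 2 1/3 stops smaller aperture (darker).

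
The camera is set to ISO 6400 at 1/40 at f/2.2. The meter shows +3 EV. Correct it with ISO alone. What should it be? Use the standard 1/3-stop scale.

ISO 800

Overexposed by 3 stops → need 3 stops darker.
ISO: 6400 → 5000 → 4000 → 3200 → 2500 → 2000 → 1600 → 1250 → 1000 → 800.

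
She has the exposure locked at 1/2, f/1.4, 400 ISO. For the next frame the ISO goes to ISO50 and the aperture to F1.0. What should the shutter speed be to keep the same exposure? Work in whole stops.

ISO: 400 → 200 → 100 → 50 — 3 stops lower (darker).
Aperture: f/1.4 → f/1.0 — 1 stop wider (brighter).
Net change so far: 2 stops darker. Offset with the shutter speed: 1/2 → 1 → 2.

2 s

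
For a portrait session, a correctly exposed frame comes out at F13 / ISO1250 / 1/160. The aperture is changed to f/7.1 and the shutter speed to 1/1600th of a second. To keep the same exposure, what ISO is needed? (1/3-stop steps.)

Aperture: f/13 → f/11 → f/10 → f/9 → f/8 → f/7.1 — 1 2/3 stops larger aperture (brighter).
Shutter speed: 1/160 → 1/200 → 1/250 → 1/320 → 1/400 → 1/500 → 1/640 → 1/800 → 1/1000 → 1/1250 → 1/1600 — 3 1/3 stops shorter (darker).
Net change so far: 1 2/3 stops darker. Offset with the ISO: 1250 → 1600 → 2000 → 2500 → 3200 → 4000.

ISO 4000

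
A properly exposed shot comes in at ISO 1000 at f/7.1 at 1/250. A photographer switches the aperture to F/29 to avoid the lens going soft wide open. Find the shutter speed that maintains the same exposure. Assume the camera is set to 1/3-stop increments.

1/15s

Aperture: f/7.1 → f/8 → f/9 → f/10 → f/11 → f/13 → f/14 → f/16 → f/18 → f/20 → f/22 → f/25 → f/29 — 4 stops smaller aperture (darker).
Need 4 stops brighter from the shutter speed: 1/250 → 1/200 → 1/160 → 1/125 → 1/100 → 1/80 → 1/60 → 1/50 → 1/40 → 1/30 → 1/25 → 1/20 → 1/15.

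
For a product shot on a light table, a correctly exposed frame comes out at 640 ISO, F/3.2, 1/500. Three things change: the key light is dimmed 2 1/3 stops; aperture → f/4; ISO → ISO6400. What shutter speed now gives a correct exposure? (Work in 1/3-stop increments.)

Scene light: 2 1/3 stops darker.
Aperture: f/3.2 → f/3.5 → f/4 — 2/3 stop stopped down (darker).
ISO: 640 → 800 → 1000 → 1250 → 1600 → 2000 → 2500 → 3200 → 4000 → 5000 → 6400 — 3 1/3 stops higher (brighter).
Net so far: 1/3 stop brighter. Shutter speed: 1/500 → 1/640.

1/640s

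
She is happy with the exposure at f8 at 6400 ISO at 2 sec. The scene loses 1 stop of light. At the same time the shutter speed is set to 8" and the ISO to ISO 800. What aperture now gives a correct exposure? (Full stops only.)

Scene light: 1 stop darker.
Shutter speed: 2 → 4 → 8 — 2 stops longer (brighter).
ISO: 6400 → 3200 → 1600 → 800 — 3 stops dropped (darker).
Net so far: 2 stops darker. Aperture: f/8 → f/5.6 → f/4.

f/4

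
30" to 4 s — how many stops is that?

3 stops

30 → 15 → 8 → 4 — count the steps: 3 stops.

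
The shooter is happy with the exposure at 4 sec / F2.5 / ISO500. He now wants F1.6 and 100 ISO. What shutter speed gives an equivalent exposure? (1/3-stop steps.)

Aperture: f/2.5 → f/2.2 → f/2 → f/1.8 → f/1.6 — 1 1/3 stops opened up (brighter).
ISO: 500 → 400 → 320 → 250 → 200 → 160 → 125 → 100 — 2 1/3 stops lower (darker).
Net change so far: 1 stop darker. Offset with the shutter speed: 4 → 5 → 6 → 8.

8 s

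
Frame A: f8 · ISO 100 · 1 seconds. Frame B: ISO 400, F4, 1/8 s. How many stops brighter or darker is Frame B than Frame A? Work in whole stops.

1 stop brighter

Aperture: f/8 → f/5.6 → f/4 — 2 stops opened up (brighter).
Shutter speed: 1 → 1/2 → 1/4 → 1/8 — 3 stops faster (darker).
ISO: 100 → 200 → 400 — 2 stops higher (brighter).
Net: +2 −3 +2 = +1 stop.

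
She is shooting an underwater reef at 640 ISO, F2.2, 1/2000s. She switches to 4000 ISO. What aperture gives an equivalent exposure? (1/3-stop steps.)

f/5.6

ISO: 640 → 800 → 1000 → 1250 → 1600 → 2000 → 2500 → 3200 → 4000 — 2 2/3 stops higher (brighter).
Need 2 2/3 stops darker from the aperture: f/2.2 → f/2.5 → f/2.8 → f/3.2 → f/3.5 → f/4 → f/4.5 → f/5 → f/5.6.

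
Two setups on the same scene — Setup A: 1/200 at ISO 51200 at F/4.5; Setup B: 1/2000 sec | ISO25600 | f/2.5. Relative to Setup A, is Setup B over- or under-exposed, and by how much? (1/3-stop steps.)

Aperture: f/4.5 → f/4 → f/3.5 → f/3.2 → f/2.8 → f/2.5 — 1 2/3 stops wider (brighter).
Shutter speed: 1/200 → 1/250 → 1/320 → 1/400 → 1/500 → 1/640 → 1/800 → 1/1000 → 1/1250 → 1/1600 → 1/2000 — 3 1/3 stops faster (darker).
ISO: 51200 → 40000 → 32000 → 25600 — 1 stop dropped (darker).
Net: +1 2/3 −3 1/3 −1 = −2 2/3 stops.

2 2/3 stops darker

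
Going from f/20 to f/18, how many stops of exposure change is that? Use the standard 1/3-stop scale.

f/20 → f/18 — count the steps: 1 third-stops = 1/3 stop.

1/3 stop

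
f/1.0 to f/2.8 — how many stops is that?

f/1.0 → f/1.4 → f/2 → f/2.8 — count the steps: 3 stops.

3 stops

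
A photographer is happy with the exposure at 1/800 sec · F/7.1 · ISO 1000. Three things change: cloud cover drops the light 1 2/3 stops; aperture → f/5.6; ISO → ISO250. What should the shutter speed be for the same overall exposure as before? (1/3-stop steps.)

Scene light: 1 2/3 stops darker.
Aperture: f/7.1 → f/6.3 → f/5.6 — 2/3 stop opened up (brighter).
ISO: 1000 → 800 → 640 → 500 → 400 → 320 → 250 — 2 stops dropped (darker).
Net so far: 3 stops darker. Shutter speed: 1/800 → 1/640 → 1/500 → 1/400 → 1/320 → 1/250 → 1/200 → 1/160 → 1/125 → 1/100.

1/100s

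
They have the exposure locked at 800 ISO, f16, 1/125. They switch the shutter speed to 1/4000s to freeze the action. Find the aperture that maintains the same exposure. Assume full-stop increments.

Shutter speed: 1/125 → 1/250 → 1/500 → 1/1000 → 1/2000 → 1/4000 — 5 stops shorter (darker).
Need 5 stops brighter from the aperture: f/16 → f/11 → f/8 → f/5.6 → f/4 → f/2.8.

f/2.8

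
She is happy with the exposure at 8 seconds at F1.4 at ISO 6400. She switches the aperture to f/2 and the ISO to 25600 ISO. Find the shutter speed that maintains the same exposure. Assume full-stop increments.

Aperture: f/1.4 → f/2 — 1 stop smaller aperture (darker).
ISO: 6400 → 12800 → 25600 — 2 stops raised (brighter).
Net change so far: 1 stop brighter. Offset with the shutter speed: 8 → 4.

4 s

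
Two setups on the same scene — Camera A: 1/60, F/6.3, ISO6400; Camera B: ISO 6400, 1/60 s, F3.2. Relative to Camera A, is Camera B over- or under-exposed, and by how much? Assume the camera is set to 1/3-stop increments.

2 stops brighter

Aperture: f/6.3 → f/5.6 → f/5 → f/4.5 → f/4 → f/3.5 → f/3.2 — 2 stops wider (brighter).
Shutter speed: unchanged.
ISO: unchanged.
Net: +2 = +2 stops.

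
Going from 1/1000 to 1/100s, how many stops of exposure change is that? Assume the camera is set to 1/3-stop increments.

1/1000 → 1/800 → 1/640 → 1/500 → 1/400 → 1/320 → 1/250 → 1/200 → 1/160 → 1/125 → 1/100 — count the steps: 10 third-stops = 3 1/3 stops.

3 1/3 stops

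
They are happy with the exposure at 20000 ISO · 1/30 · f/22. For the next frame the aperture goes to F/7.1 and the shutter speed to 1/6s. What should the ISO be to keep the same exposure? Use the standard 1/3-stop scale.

Aperture: f/22 → f/20 → f/18 → f/16 → f/14 → f/13 → f/11 → f/10 → f/9 → f/8 → f/7.1 — 3 1/3 stops larger aperture (brighter).
Shutter speed: 1/30 → 1/25 → 1/20 → 1/15 → 1/13 → 1/10 → 1/8 → 1/6 — 2 1/3 stops longer (brighter).
Net change so far: 5 2/3 stops brighter. Offset with the ISO: 20000 → 16000 → 12800 → 10000 → 8000 → 6400 → 5000 → 4000 → 3200 → 2500 → 2000 → 1600 → 1250 → 1000 → 800 → 640 → 500 → 400.

ISO 400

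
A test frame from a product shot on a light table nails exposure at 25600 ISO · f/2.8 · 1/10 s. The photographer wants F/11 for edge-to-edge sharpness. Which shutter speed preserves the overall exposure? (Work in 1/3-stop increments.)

1.6 s

Aperture: f/2.8 → f/3.2 → f/3.5 → f/4 → f/4.5 → f/5 → f/5.6 → f/6.3 → f/7.1 → f/8 → f/9 → f/10 → f/11 — 4 stops smaller aperture (darker).
Need 4 stops brighter from the shutter speed: 1/10 → 1/8 → 1/6 → 1/5 → 1/4 → 0.3 → 0.4 → 0.5 → 0.6 → 0.8 → 1 → 1.3 → 1.6.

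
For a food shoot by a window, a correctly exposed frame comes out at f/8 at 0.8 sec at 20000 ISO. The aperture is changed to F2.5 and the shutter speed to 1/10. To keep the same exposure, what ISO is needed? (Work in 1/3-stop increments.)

Aperture: f/8 → f/7.1 → f/6.3 → f/5.6 → f/5 → f/4.5 → f/4 → f/3.5 → f/3.2 → f/2.8 → f/2.5 — 3 1/3 stops opened up (brighter).
Shutter speed: 0.8 → 0.6 → 0.5 → 0.4 → 0.3 → 1/4 → 1/5 → 1/6 → 1/8 → 1/10 — 3 stops faster (darker).
Net change so far: 1/3 stop brighter. Offset with the ISO: 20000 → 16000.

ISO 16000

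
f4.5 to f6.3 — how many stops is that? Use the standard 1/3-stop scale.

1 stop

f/4.5 → f/5 → f/5.6 → f/6.3 — count the steps: 3 third-stops = 1 stop.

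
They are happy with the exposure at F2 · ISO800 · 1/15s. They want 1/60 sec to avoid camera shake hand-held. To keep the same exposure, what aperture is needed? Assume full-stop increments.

f/1.0

Shutter speed: 1/15 → 1/30 → 1/60 — 2 stops faster (darker).
Need 2 stops brighter from the aperture: f/2 → f/1.4 → f/1.0.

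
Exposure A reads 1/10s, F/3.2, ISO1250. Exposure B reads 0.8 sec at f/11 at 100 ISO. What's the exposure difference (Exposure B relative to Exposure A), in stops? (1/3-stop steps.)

4 1/3 stops darker

Aperture: f/3.2 → f/3.5 → f/4 → f/4.5 → f/5 → f/5.6 → f/6.3 → f/7.1 → f/8 → f/9 → f/10 → f/11 — 3 2/3 stops stopped down (darker).
Shutter speed: 1/10 → 1/8 → 1/6 → 1/5 → 1/4 → 0.3 → 0.4 → 0.5 → 0.6 → 0.8 — 3 stops slower (brighter).
ISO: 1250 → 1000 → 800 → 640 → 500 → 400 → 320 → 250 → 200 → 160 → 125 → 100 — 3 2/3 stops lower (darker).
Net: −3 2/3 +3 −3 2/3 = −4 1/3 stops.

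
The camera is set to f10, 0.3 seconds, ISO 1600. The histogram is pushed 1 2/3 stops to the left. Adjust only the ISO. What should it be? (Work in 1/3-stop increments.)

Underexposed by 1 2/3 stops → need 1 2/3 stops brighter.
ISO: 1600 → 2000 → 2500 → 3200 → 4000 → 5000.

ISO 5000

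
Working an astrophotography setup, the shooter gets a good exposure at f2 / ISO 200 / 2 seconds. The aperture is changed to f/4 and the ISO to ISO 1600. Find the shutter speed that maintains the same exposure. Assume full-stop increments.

Aperture: f/2 → f/2.8 → f/4 — 2 stops smaller aperture (darker).
ISO: 200 → 400 → 800 → 1600 — 3 stops higher (brighter).
Net change so far: 1 stop brighter. Offset with the shutter speed: 2 → 1.

1 s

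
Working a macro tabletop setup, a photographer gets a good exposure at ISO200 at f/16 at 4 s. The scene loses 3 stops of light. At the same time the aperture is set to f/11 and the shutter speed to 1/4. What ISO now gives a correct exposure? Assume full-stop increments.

ISO 12800

Scene light: 3 stops darker.
Aperture: f/16 → f/11 — 1 stop larger aperture (brighter).
Shutter speed: 4 → 2 → 1 → 1/2 → 1/4 — 4 stops shorter (darker).
Net so far: 6 stops darker. ISO: 200 → 400 → 800 → 1600 → 3200 → 6400 → 12800.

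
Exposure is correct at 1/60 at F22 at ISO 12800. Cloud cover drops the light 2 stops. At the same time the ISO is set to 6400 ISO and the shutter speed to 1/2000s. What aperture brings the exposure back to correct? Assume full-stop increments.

f/1.4

Scene light: 2 stops darker.
ISO: 12800 → 6400 — 1 stop dropped (darker).
Shutter speed: 1/60 → 1/125 → 1/250 → 1/500 → 1/1000 → 1/2000 — 5 stops faster (darker).
Net so far: 8 stops darker. Aperture: f/22 → f/16 → f/11 → f/8 → f/5.6 → f/4 → f/2.8 → f/2 → f/1.4.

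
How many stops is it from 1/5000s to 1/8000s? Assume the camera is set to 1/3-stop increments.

1/5000 → 1/6400 → 1/8000 — count the steps: 2 third-stops = 2/3 stop.

2/3 stop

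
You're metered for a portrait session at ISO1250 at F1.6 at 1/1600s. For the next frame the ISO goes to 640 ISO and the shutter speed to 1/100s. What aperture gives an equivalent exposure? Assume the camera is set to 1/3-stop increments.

f/4.5

ISO: 1250 → 1000 → 800 → 640 — 1 stop lower (darker).
Shutter speed: 1/1600 → 1/1250 → 1/1000 → 1/800 → 1/640 → 1/500 → 1/400 → 1/320 → 1/250 → 1/200 → 1/160 → 1/125 → 1/100 — 4 stops longer (brighter).
Net change so far: 3 stops brighter. Offset with the aperture: f/1.6 → f/1.8 → f/2 → f/2.2 → f/2.5 → f/2.8 → f/3.2 → f/3.5 → f/4 → f/4.5.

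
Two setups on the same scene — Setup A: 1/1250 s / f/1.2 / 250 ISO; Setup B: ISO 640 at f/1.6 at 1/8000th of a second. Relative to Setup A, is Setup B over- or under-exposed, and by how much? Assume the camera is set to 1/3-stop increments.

2 stops darker

Aperture: f/1.2 → f/1.4 → f/1.6 — 2/3 stop narrower (darker).
Shutter speed: 1/1250 → 1/1600 → 1/2000 → 1/2500 → 1/3200 → 1/4000 → 1/5000 → 1/6400 → 1/8000 — 2 2/3 stops shorter (darker).
ISO: 250 → 320 → 400 → 500 → 640 — 1 1/3 stops higher (brighter).
Net: −2/3 −2 2/3 +1 1/3 = −2 stops.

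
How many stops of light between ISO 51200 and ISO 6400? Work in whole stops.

51200 → 25600 → 12800 → 6400 — count the steps: 3 stops.

3 stops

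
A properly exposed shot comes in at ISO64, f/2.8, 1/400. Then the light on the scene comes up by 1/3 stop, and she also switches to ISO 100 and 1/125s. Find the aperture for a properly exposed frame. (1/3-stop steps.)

f/7.1

Scene light: 1/3 stop brighter.
ISO: 64 → 80 → 100 — 2/3 stop raised (brighter).
Shutter speed: 1/400 → 1/320 → 1/250 → 1/200 → 1/160 → 1/125 — 1 2/3 stops longer (brighter).
Net so far: 2 2/3 stops brighter. Aperture: f/2.8 → f/3.2 → f/3.5 → f/4 → f/4.5 → f/5 → f/5.6 → f/6.3 → f/7.1.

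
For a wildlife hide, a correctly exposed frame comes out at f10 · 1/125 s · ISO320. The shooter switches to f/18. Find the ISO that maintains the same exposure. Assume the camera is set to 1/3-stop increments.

ISO 1000

Aperture: f/10 → f/11 → f/13 → f/14 → f/16 → f/18 — 1 2/3 stops smaller aperture (darker).
Need 1 2/3 stops brighter from the ISO: 320 → 400 → 500 → 640 → 800 → 1000.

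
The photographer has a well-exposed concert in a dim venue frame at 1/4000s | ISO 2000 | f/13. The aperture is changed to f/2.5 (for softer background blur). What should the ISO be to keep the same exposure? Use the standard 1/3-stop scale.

ISO 80

Aperture: f/13 → f/11 → f/10 → f/9 → f/8 → f/7.1 → f/6.3 → f/5.6 → f/5 → f/4.5 → f/4 → f/3.5 → f/3.2 → f/2.8 → f/2.5 — 4 2/3 stops opened up (brighter).
Need 4 2/3 stops darker from the ISO: 2000 → 1600 → 1250 → 1000 → 800 → 640 → 500 → 400 → 320 → 250 → 200 → 160 → 125 → 100 → 80.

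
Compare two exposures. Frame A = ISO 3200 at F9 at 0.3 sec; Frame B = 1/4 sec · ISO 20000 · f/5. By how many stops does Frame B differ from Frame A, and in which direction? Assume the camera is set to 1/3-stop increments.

4 stops brighter

Aperture: f/9 → f/8 → f/7.1 → f/6.3 → f/5.6 → f/5 — 1 2/3 stops wider (brighter).
Shutter speed: 0.3 → 1/4 — 1/3 stop faster (darker).
ISO: 3200 → 4000 → 5000 → 6400 → 8000 → 10000 → 12800 → 16000 → 20000 — 2 2/3 stops higher (brighter).
Net: +1 2/3 −1/3 +2 2/3 = +4 stops.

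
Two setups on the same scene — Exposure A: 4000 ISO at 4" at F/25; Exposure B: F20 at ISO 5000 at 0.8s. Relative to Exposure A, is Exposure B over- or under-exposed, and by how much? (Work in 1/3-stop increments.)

1 1/3 stops darker

Aperture: f/25 → f/22 → f/20 — 2/3 stop wider (brighter).
Shutter speed: 4 → 3.2 → 2.5 → 2 → 1.6 → 1.3 → 1 → 0.8 — 2 1/3 stops shorter (darker).
ISO: 4000 → 5000 — 1/3 stop raised (brighter).
Net: +2/3 −2 1/3 +1/3 = −1 1/3 stops.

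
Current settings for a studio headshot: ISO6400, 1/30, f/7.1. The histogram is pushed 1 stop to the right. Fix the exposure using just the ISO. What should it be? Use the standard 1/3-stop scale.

Overexposed by 1 stop → need 1 stop darker.
ISO: 6400 → 5000 → 4000 → 3200.

ISO 3200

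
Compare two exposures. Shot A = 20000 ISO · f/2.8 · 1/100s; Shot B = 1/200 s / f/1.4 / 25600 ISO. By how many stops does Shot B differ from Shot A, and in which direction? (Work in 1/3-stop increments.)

1 1/3 stops brighter

Aperture: f/2.8 → f/2.5 → f/2.2 → f/2 → f/1.8 → f/1.6 → f/1.4 — 2 stops wider (brighter).
Shutter speed: 1/100 → 1/125 → 1/160 → 1/200 — 1 stop faster (darker).
ISO: 20000 → 25600 — 1/3 stop raised (brighter).
Net: +2 −1 +1/3 = +1 1/3 stops.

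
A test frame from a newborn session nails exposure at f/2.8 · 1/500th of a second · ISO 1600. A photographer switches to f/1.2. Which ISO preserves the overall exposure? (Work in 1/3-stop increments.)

Aperture: f/2.8 → f/2.5 → f/2.2 → f/2 → f/1.8 → f/1.6 → f/1.4 → f/1.2 — 2 1/3 stops wider (brighter).
Need 2 1/3 stops darker from the ISO: 1600 → 1250 → 1000 → 800 → 640 → 500 → 400 → 320.

ISO 320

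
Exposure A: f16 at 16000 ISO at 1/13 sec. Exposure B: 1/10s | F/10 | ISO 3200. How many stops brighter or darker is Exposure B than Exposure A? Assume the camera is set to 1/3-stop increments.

Aperture: f/16 → f/14 → f/13 → f/11 → f/10 — 1 1/3 stops opened up (brighter).
Shutter speed: 1/13 → 1/10 — 1/3 stop longer (brighter).
ISO: 16000 → 12800 → 10000 → 8000 → 6400 → 5000 → 4000 → 3200 — 2 1/3 stops dropped (darker).
Net: +1 1/3 +1/3 −2 1/3 = −2/3 stops.

2/3 stop darker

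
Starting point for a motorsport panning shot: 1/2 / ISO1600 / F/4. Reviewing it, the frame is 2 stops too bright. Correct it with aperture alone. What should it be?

Overexposed by 2 stops → need 2 stops darker.
Aperture: f/4 → f/5.6 → f/8.

f/8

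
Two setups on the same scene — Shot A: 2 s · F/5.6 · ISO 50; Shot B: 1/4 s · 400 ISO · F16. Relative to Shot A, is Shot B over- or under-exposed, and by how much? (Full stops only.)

3 stops darker

Aperture: f/5.6 → f/8 → f/11 → f/16 — 3 stops smaller aperture (darker).
Shutter speed: 2 → 1 → 1/2 → 1/4 — 3 stops faster (darker).
ISO: 50 → 100 → 200 → 400 — 3 stops higher (brighter).
Net: −3 −3 +3 = −3 stops.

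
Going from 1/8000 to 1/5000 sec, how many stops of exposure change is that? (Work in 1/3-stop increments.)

1/8000 → 1/6400 → 1/5000 — count the steps: 2 third-stops = 2/3 stop.

2/3 stop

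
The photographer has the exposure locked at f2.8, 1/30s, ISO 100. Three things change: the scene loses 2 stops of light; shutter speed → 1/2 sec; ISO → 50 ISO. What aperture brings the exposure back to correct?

Scene light: 2 stops darker.
Shutter speed: 1/30 → 1/15 → 1/8 → 1/4 → 1/2 — 4 stops slower (brighter).
ISO: 100 → 50 — 1 stop dropped (darker).
Net so far: 1 stop brighter. Aperture: f/2.8 → f/4.

f/4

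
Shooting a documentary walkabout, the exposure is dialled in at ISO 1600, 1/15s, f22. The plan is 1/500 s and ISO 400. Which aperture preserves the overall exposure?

f/2

Shutter speed: 1/15 → 1/30 → 1/60 → 1/125 → 1/250 → 1/500 — 5 stops shorter (darker).
ISO: 1600 → 800 → 400 — 2 stops lower (darker).
Net change so far: 7 stops darker. Offset with the aperture: f/22 → f/16 → f/11 → f/8 → f/5.6 → f/4 → f/2.8 → f/2.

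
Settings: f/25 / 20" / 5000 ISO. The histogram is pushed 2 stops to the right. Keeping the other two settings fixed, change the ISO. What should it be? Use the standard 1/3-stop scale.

ISO 1250

Overexposed by 2 stops → need 2 stops darker.
ISO: 5000 → 4000 → 3200 → 2500 → 2000 → 1600 → 1250.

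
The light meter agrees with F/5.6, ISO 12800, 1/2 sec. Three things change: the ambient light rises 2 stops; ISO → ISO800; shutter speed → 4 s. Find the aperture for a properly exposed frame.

Scene light: 2 stops brighter.
ISO: 12800 → 6400 → 3200 → 1600 → 800 — 4 stops dropped (darker).
Shutter speed: 1/2 → 1 → 2 → 4 — 3 stops longer (brighter).
Net so far: 1 stop brighter. Aperture: f/5.6 → f/8.

f/8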